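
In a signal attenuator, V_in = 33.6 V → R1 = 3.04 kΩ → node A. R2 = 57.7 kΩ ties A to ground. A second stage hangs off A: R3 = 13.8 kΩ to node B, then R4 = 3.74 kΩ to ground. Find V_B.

Looking into the second stage from A: R3 + R4 = 17.54 kΩ appears in parallel with R2.
Effective lower resistance at A: R2 ‖ 17.54 = 13.45 kΩ.
V_A = 33.6 × 13.45/(3.04 + 13.45) = 27.41 V.
Stage 2 is unloaded, so V_B = V_A · R4/(R3+R4) = 27.41 × 3.74/17.54 = 5.844 V.

V_B ≈ 5.84 V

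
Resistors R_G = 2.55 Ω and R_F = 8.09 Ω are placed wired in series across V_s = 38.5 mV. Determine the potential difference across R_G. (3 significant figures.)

Total series resistance ΣR = 2.55 + 8.09 = 10.64 Ω.
Voltage divider: V = V_s · (2.550 / 10.64) = 38.5 × 0.2397 = 9.227 mV.

V ≈ 9.23 mV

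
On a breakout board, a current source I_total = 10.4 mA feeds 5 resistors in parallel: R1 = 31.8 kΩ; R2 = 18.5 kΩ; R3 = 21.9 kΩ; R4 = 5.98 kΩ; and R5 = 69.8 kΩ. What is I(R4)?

ΣG = 1/31.8 + 1/18.5 + 1/21.9 + 1/5.98 + 1/69.8 = 0.3127.
By the current-divider rule, I = I_total · G_k/ΣG = 10.4 × 0.5348 = 5.561 mA.

I ≈ 5.56 mA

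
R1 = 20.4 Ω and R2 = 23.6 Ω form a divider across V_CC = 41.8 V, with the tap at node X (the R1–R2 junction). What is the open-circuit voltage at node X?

With X open, the divider is unloaded: V_th = 41.8 × 23.6/44.00 = 22.42 V.

V_th ≈ 22.4 V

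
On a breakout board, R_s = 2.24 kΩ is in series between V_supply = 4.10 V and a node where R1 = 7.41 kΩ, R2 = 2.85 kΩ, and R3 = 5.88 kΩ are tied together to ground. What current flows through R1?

I ≈ 0.224 mA

Parallel bank: R_p = 1/(1/7.41 + 1/2.85 + 1/5.88) = 1.525 kΩ.
V_A by voltage divider: V_A = 4.10 × 1.525/(2.24 + 1.525) = 1.660 V.
Branch current I = V_A/R1 = 1.660/7.41 = 0.2241 mA.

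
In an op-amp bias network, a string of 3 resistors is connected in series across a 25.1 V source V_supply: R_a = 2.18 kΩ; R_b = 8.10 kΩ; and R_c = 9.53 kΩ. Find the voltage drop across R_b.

Total series resistance ΣR = 2.18 + 8.10 + 9.53 = 19.81 kΩ.
By the voltage-divider rule, V = 25.1 × 8.100/19.81 = 10.26 V.

V ≈ 10.3 V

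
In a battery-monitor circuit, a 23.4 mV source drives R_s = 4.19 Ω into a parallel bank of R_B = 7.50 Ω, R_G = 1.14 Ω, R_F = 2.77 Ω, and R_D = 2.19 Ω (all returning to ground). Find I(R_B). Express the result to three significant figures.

Parallel bank: R_p = 1/(1/7.50 + 1/1.14 + 1/2.77 + 1/2.19) = 0.5470 Ω.
V_A by voltage divider: V_A = 23.4 × 0.5470/(4.19 + 0.5470) = 2.702 mV.
I(R_B) = V_A / R_B = 2.702/7.50 = 0.3603 mA.
(Equivalently: I_total = 4.940 mA, then current-divider fraction G_k/ΣG = 0.07293.)

I ≈ 0.360 mA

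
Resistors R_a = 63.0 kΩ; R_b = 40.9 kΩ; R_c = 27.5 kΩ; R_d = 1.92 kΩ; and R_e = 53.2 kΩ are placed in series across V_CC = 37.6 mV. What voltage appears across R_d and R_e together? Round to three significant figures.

Series total: ΣR = 63.0 + 40.9 + 27.5 + 1.92 + 53.2 = 186.5 kΩ.
R_{R_d..R_e} = 1.92 + 53.2 = 55.12 kΩ.
By the voltage-divider rule, V = 37.6 × 55.12/186.5 = 11.11 mV.

V ≈ 11.1 mV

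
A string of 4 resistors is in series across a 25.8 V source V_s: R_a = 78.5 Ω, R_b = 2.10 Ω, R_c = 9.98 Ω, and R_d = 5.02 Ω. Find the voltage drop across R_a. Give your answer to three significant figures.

Total series resistance ΣR = 78.5 + 2.10 + 9.98 + 5.02 = 95.60 Ω.
Voltage divider: V = V_s · (78.50 / 95.60) = 25.8 × 0.8211 = 21.19 V.

V ≈ 21.2 V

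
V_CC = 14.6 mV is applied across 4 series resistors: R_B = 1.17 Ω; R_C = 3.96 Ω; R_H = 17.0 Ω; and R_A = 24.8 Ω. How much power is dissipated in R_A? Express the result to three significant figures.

P ≈ 2.40 µW

ΣR = 46.93 Ω → I = 14.6/46.93 = 0.3111 mA.
V(R_A) = I·R = 7.715 mV; P = V·I = 7.715 × 0.3111 = 2.400 µW.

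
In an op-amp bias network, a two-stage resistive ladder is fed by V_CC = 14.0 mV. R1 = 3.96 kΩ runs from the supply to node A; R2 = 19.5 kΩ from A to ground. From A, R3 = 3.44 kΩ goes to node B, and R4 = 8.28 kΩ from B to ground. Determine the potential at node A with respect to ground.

Looking into the second stage from A: R3 + R4 = 11.72 kΩ appears in parallel with R2.
Effective lower resistance at A: R2 ‖ 11.72 = 7.320 kΩ.
First divider: V_A = V_CC · 7.320/(3.96 + 7.320) = 9.085 mV.

V_A ≈ 9.09 mV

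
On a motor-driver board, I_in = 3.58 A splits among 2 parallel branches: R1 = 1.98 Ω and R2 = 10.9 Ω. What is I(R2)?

Two-branch current divider: I_k = I_in · R_other/(R_1 + R_2).
I(R2) = 3.58 × 1.98/(1.98 + 10.9) = 3.58 × 0.1537 = 0.5503 A.

I ≈ 0.550 A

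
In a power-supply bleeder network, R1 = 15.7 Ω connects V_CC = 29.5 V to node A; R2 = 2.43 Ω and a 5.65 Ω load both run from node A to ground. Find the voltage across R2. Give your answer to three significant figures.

V_out ≈ 2.88 V

First combine the lower leg with the load: R2 ‖ R_L = 1.699 Ω.
Voltage divider with the loaded lower leg: V_out = 29.5 × 1.699/(15.7 + 1.699) = 29.5 × 0.09766 = 2.881 V.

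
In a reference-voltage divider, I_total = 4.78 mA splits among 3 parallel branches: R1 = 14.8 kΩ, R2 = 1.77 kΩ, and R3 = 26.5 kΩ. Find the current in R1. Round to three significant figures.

Conductances: ΣG = 1/14.8 + 1/1.77 + 1/26.5 = 0.6703 (1/kΩ).
Current divider: I(R1) = I_total · G_k/ΣG = 4.78 × (0.06757/0.6703) = 4.78 × 0.1008 = 0.4819 mA.

I ≈ 0.482 mA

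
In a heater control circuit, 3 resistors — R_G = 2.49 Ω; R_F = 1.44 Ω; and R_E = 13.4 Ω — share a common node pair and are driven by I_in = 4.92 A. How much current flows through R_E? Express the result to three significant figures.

Conductances: ΣG = 1/2.49 + 1/1.44 + 1/13.4 = 1.171 (1/Ω).
By the current-divider rule, I = I_in · G_k/ΣG = 4.92 × 0.06375 = 0.3136 A.

I ≈ 0.314 A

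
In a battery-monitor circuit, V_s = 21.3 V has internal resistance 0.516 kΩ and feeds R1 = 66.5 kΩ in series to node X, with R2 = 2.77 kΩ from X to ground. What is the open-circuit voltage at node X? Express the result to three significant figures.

R1' = 0.516 + 66.5 = 67.02 kΩ (source resistance + R1).
Open-circuit (no load on X): V_th = V_s · R2/(R1' + R2) = 21.3 × 2.77/(67.02 + 2.77) = 0.8455 V.

V_th ≈ 0.845 V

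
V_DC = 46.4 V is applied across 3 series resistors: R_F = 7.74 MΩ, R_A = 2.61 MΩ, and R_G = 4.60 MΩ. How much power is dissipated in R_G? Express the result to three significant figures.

The common current is I = 46.4/14.95 = 3.104 µA.
V(R_G) = I·R = 14.28 V; P = V·I = 14.28 × 3.104 = 44.31 µW.

P ≈ 44.3 µW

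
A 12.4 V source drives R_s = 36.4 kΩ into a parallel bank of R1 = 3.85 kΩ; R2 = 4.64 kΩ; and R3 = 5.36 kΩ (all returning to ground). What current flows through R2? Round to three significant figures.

I ≈ 0.107 mA

Equivalent of the parallel group: R_p = 1.511 kΩ.
V_A by voltage divider: V_A = 12.4 × 1.511/(36.4 + 1.511) = 0.4942 V.
Branch current I = V_A/R2 = 0.4942/4.64 = 0.1065 mA.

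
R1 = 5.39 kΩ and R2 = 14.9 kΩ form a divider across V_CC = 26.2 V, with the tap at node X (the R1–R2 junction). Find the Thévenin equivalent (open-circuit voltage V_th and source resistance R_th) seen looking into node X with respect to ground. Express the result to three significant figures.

Open-circuit (no load on X): V_th = V_CC · R2/(R1 + R2) = 26.2 × 14.9/(5.390 + 14.9) = 19.24 V.
With V_CC suppressed (replaced by a short), R_th = R1 ‖ R2 = (5.390 × 14.9)/(5.390 + 14.9) = 3.958 kΩ.

V_th ≈ 19.2 V, R_th ≈ 3.96 kΩ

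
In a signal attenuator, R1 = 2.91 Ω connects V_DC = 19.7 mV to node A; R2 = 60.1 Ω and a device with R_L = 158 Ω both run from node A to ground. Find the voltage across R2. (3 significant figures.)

V_out ≈ 18.5 mV

The load sits in parallel with R2, giving an effective lower resistance R2' = R2·R_L/(R2+R_L) = 43.54 Ω.
Voltage divider with the loaded lower leg: V_out = 19.7 × 43.54/(2.91 + 43.54) = 19.7 × 0.9374 = 18.47 mV.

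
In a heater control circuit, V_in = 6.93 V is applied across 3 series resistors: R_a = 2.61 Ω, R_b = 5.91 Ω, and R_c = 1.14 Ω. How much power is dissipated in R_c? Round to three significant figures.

P ≈ 0.587 W

The common current is I = 6.93/9.660 = 0.7174 A.
V(R_c) = I·R = 0.8178 V; P = V·I = 0.8178 × 0.7174 = 0.5867 W.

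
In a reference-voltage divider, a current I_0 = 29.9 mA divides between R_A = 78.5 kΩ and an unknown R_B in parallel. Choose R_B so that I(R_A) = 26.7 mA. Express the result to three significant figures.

Two-branch current divider: I_A = I_0 · R_B/(R_A + R_B).
26.7/29.9 = R_B/(R_A + R_B) → R_B = R_A · (0.8930)/(1 − 0.8930) = 78.5 × 8.344 = 655.0 kΩ.

R_B ≈ 655 kΩ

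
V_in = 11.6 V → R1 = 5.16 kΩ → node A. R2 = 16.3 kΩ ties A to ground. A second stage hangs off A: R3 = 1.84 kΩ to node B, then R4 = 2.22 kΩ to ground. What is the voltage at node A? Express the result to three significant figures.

Node A sees R2 in parallel with the series input of stage 2, R3 + R4 = 4.060 kΩ.
R2 ‖ (R3+R4) = 3.250 kΩ.
V_A = 11.6 × 3.250/(5.16 + 3.250) = 4.483 V.

V_A ≈ 4.48 V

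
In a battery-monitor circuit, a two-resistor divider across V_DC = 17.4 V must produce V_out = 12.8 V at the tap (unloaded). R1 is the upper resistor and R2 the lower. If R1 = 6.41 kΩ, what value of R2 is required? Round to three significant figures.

R2 ≈ 17.8 kΩ

The divider ratio is R2/(R1+R2) = 12.8/17.4 = 0.7356.
R2 = R1 · 0.7356/(1 − 0.7356) = 17.84 kΩ.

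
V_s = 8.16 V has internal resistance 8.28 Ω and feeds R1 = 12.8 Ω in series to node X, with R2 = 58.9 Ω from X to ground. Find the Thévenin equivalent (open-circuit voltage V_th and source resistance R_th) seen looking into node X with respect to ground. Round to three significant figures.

R1' = 8.28 + 12.8 = 21.08 Ω (source resistance + R1).
With X open, the divider is unloaded: V_th = 8.16 × 58.9/79.98 = 6.009 V.
Zeroing V_s shorts the top of R1' to ground, so R_th = R1' ‖ R2 = 15.52 Ω.

V_th ≈ 6.01 V, R_th ≈ 15.5 Ω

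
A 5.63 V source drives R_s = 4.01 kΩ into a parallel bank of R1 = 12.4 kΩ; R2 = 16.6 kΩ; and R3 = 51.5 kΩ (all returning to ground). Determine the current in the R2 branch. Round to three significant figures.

Combine the parallel branches: R_p = (1/12.4 + 1/16.6 + 1/51.5)⁻¹ = 6.238 kΩ.
V_A = 5.63 × 6.238/10.25 = 3.427 V.
Branch current I = V_A/R2 = 3.427/16.6 = 0.2064 mA.
(Check via current divider: I_total = 0.5494 mA; share G_k/ΣG = 0.3758 → same result.)

I ≈ 0.206 mA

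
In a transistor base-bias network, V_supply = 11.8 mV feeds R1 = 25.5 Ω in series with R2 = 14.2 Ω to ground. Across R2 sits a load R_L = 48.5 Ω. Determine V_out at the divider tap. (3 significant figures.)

V_out ≈ 3.55 mV

First combine the lower leg with the load: R2 ‖ R_L = 10.98 Ω.
Now apply the divider: V_out = 11.8 × 0.3011 = 3.553 mV.
(Unloaded it would be 4.22 mV; the load pulls it down.)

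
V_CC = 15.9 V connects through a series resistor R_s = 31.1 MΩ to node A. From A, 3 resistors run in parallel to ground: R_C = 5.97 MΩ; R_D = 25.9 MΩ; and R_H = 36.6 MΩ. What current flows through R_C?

Combine the parallel branches: R_p = (1/5.97 + 1/25.9 + 1/36.6)⁻¹ = 4.284 MΩ.
V_A = 15.9 × 4.284/35.38 = 1.925 V.
I(R_C) = V_A / R_C = 1.925/5.97 = 0.3224 µA.

I ≈ 0.322 µA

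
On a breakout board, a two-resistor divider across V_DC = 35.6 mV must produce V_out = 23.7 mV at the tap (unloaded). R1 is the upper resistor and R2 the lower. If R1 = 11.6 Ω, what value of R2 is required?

V_out/V_DC = R2/(R1+R2) = 0.6657.
R2 = R1 · 0.6657/(1 − 0.6657) = 23.10 Ω.

R2 ≈ 23.1 Ω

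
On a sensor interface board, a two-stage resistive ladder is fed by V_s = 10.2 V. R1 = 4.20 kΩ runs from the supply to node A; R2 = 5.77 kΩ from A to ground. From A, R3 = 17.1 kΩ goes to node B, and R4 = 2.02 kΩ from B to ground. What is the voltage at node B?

Node A sees R2 in parallel with the series input of stage 2, R3 + R4 = 19.12 kΩ.
Effective lower resistance at A: R2 ‖ 19.12 = 4.432 kΩ.
V_A = 10.2 × 4.432/(4.20 + 4.432) = 5.237 V.
Then the unloaded second divider: V_B = V_A × R4/(R3+R4) = 5.237 × 0.1056 = 0.5533 V.

V_B ≈ 0.553 V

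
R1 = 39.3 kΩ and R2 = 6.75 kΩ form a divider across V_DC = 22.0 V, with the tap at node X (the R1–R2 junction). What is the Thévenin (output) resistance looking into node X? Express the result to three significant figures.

R_th ≈ 5.76 kΩ

Looking into X with the source shorted: R_th = R1·R2/(R1+R2) = 39.30 × 6.75/46.05 = 5.761 kΩ.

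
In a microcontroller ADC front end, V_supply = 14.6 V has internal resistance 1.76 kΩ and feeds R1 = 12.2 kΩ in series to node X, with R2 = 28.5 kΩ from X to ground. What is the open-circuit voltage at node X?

R1' = 1.76 + 12.2 = 13.96 kΩ (source resistance + R1).
Open-circuit (no load on X): V_th = V_supply · R2/(R1' + R2) = 14.6 × 28.5/(13.96 + 28.5) = 9.800 V.

V_th ≈ 9.80 V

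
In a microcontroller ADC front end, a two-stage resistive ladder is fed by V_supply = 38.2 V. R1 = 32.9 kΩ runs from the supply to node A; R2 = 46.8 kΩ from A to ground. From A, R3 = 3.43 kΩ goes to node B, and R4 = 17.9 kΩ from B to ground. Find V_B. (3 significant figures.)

V_B ≈ 9.88 V

Looking into the second stage from A: R3 + R4 = 21.33 kΩ appears in parallel with R2.
R2 ‖ (R3+R4) = 14.65 kΩ.
So V_A = 38.2 × 0.3081 = 11.77 V.
V_B = V_A × 0.8392 = 9.878 V.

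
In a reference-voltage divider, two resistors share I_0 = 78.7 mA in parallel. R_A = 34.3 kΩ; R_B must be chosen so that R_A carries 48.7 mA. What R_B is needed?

R_B ≈ 55.7 kΩ

In a two-way split, I_A/I_0 = R_B/(R_A + R_B).
With f = 0.6188, R_B = R_A · f/(1−f) = 34.3 × 1.623 = 55.68 kΩ.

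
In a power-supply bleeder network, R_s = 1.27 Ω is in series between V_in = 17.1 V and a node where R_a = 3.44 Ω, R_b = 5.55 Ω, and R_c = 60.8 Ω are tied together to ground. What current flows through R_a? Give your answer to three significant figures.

Combine the parallel branches: R_p = (1/3.44 + 1/5.55 + 1/60.8)⁻¹ = 2.052 Ω.
V_A by voltage divider: V_A = 17.1 × 2.052/(1.27 + 2.052) = 10.56 V.
I(R_a) = V_A / R_a = 10.56/3.44 = 3.071 A.
(Check via current divider: I_total = 5.147 A; share G_k/ΣG = 0.5965 → same result.)

I ≈ 3.07 A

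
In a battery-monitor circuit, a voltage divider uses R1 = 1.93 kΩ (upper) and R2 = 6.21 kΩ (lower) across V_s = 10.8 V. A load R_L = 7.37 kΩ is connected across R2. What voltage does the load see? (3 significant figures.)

V_out ≈ 6.87 V

R2 ‖ R_L = (6.21 × 7.37)/(6.21 + 7.37) = 3.370 kΩ.
Voltage divider with the loaded lower leg: V_out = 10.8 × 3.370/(1.93 + 3.370) = 10.8 × 0.6359 = 6.867 V.
(Unloaded it would be 8.24 V; the load pulls it down.)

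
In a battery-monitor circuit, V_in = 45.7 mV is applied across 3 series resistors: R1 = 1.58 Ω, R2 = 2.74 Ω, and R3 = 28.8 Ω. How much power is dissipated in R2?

ΣR = 33.12 Ω → I = 45.7/33.12 = 1.380 mA.
P(R2) = I²·R2 = (1.380)² × 2.74 = 5.217 µW.

P ≈ 5.22 µW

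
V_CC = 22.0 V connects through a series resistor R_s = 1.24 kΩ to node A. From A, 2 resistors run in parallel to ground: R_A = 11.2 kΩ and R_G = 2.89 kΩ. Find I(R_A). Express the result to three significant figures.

I ≈ 1.28 mA

Combine the parallel branches: R_p = (1/11.2 + 1/2.89)⁻¹ = 2.297 kΩ.
Node voltage V_A = V_CC · R_p/(R_s + R_p) = 22.0 × 0.6494 = 14.29 V.
Branch current I = V_A/R_A = 14.29/11.2 = 1.276 mA.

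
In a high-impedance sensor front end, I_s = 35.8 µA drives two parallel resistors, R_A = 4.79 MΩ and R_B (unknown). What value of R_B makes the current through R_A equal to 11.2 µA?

Two-branch current divider: I_A = I_s · R_B/(R_A + R_B).
11.2/35.8 = R_B/(R_A + R_B) → R_B = R_A · (0.3128)/(1 − 0.3128) = 4.79 × 0.4553 = 2.181 MΩ.

R_B ≈ 2.18 MΩ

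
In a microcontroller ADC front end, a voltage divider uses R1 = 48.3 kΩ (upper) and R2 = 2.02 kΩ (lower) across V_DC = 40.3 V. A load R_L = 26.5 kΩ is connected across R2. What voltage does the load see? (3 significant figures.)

V_out ≈ 1.51 V

First combine the lower leg with the load: R2 ‖ R_L = 1.877 kΩ.
Then V_out = V_DC · R2'/(R1 + R2') = 40.3 × 1.877/50.18 = 1.507 V.
(Unloaded it would be 1.62 V; the load pulls it down.)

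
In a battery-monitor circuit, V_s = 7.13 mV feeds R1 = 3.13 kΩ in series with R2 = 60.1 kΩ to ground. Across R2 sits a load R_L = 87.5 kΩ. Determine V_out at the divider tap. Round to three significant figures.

First combine the lower leg with the load: R2 ‖ R_L = 35.63 kΩ.
Now apply the divider: V_out = 7.13 × 0.9192 = 6.554 mV.
(Unloaded it would be 6.78 mV; the load pulls it down.)

V_out ≈ 6.55 mV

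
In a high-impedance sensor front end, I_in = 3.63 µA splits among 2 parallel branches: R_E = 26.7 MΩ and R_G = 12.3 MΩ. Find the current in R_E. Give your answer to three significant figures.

I ≈ 1.14 µA

With just two branches, the current splits inversely with resistance.
So I = 3.63 × 12.3/39.00 = 1.145 µA.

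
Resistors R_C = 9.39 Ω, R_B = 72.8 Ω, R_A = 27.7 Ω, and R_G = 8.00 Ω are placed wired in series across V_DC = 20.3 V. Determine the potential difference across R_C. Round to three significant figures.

ΣR = 9.39 + 72.8 + 27.7 + 8.00 = 117.9 Ω.
V = V_DC · R/ΣR = 20.3 × 0.07965 = 1.617 V.

V ≈ 1.62 V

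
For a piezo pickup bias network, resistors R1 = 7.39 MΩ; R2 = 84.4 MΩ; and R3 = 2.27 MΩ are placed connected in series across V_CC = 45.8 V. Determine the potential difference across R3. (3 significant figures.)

V ≈ 1.11 V

ΣR = 7.39 + 84.4 + 2.27 = 94.06 MΩ.
By the voltage-divider rule, V = 45.8 × 2.270/94.06 = 1.105 V.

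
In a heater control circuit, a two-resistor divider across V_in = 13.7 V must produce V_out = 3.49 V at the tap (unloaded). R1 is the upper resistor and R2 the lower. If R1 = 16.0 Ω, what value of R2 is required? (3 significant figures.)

The divider ratio is R2/(R1+R2) = 3.49/13.7 = 0.2547.
So R2 = R1 · V_out/(V_in − V_out) = 16.0 × 3.49/(13.7 − 3.49) = 16.0 × 0.3418 = 5.469 Ω.

R2 ≈ 5.47 Ω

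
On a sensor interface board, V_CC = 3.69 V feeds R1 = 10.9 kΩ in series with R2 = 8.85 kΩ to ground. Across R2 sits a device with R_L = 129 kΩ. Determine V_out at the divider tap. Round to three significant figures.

V_out ≈ 1.59 V

The load sits in parallel with R2, giving an effective lower resistance R2' = R2·R_L/(R2+R_L) = 8.282 kΩ.
Now apply the divider: V_out = 3.69 × 0.4318 = 1.593 V.
(Unloaded it would be 1.65 V; the load pulls it down.)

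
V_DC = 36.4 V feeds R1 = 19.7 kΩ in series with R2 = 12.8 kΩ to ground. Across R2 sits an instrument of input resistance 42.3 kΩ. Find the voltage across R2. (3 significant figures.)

V_out ≈ 12.1 V

The load sits in parallel with R2, giving an effective lower resistance R2' = R2·R_L/(R2+R_L) = 9.826 kΩ.
Then V_out = V_DC · R2'/(R1 + R2') = 36.4 × 9.826/29.53 = 12.11 V.
(Unloaded it would be 14.3 V; the load pulls it down.)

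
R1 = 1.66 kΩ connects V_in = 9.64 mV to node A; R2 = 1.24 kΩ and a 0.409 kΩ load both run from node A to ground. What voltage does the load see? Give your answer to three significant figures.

The load sits in parallel with R2, giving an effective lower resistance R2' = R2·R_L/(R2+R_L) = 0.3076 kΩ.
Now apply the divider: V_out = 9.64 × 0.1563 = 1.507 mV.
(Unloaded it would be 4.12 mV; the load pulls it down.)

V_out ≈ 1.51 mV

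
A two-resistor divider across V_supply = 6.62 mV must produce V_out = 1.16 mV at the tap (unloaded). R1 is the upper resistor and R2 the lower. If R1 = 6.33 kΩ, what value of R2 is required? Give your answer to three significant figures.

The divider ratio is R2/(R1+R2) = 1.16/6.62 = 0.1752.
So R2 = R1 · V_out/(V_supply − V_out) = 6.33 × 1.16/(6.62 − 1.16) = 6.33 × 0.2125 = 1.345 kΩ.

R2 ≈ 1.34 kΩ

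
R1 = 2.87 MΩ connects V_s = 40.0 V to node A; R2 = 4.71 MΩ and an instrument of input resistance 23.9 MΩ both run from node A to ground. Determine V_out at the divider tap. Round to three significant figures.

First combine the lower leg with the load: R2 ‖ R_L = 3.935 MΩ.
Now apply the divider: V_out = 40.0 × 0.5782 = 23.13 V.

V_out ≈ 23.1 V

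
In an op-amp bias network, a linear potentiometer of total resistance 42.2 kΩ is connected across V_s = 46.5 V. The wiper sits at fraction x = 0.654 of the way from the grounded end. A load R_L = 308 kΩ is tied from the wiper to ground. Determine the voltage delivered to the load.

V_out ≈ 29.5 V

Split the track: R_lower = x·R_p = 27.60 kΩ, R_upper = (1−x)·R_p = 14.60 kΩ.
(x·R_p) ‖ R_L = 25.33 kΩ.
Then V_out = V_s · 25.33/(14.60 + 25.33) = 29.50 V.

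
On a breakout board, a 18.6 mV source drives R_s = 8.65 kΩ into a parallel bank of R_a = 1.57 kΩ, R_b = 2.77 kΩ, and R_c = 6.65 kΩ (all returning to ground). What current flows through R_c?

Equivalent of the parallel group: R_p = 0.8708 kΩ.
V_A by voltage divider: V_A = 18.6 × 0.8708/(8.65 + 0.8708) = 1.701 mV.
I(R_c) = V_A / R_c = 1.701/6.65 = 0.2558 µA.
(Check via current divider: I_total = 1.954 µA; share G_k/ΣG = 0.1310 → same result.)

I ≈ 0.256 µA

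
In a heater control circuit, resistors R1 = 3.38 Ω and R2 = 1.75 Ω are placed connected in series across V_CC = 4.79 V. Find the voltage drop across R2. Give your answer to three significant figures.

ΣR = 3.38 + 1.75 = 5.130 Ω.
By the voltage-divider rule, V = 4.79 × 1.750/5.130 = 1.634 V.

V ≈ 1.63 V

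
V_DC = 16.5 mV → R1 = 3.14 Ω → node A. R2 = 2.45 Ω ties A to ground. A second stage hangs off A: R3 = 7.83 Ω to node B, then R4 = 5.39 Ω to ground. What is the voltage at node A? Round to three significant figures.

V_A ≈ 6.55 mV

The second stage (R3 + R4 = 13.22 Ω) loads node A in parallel with R2.
Effective lower resistance at A: R2 ‖ 13.22 = 2.067 Ω.
V_A = 16.5 × 2.067/(3.14 + 2.067) = 6.550 mV.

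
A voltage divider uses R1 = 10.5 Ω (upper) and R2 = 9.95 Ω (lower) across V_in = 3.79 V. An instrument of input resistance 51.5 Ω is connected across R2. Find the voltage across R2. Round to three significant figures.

The load sits in parallel with R2, giving an effective lower resistance R2' = R2·R_L/(R2+R_L) = 8.339 Ω.
Now apply the divider: V_out = 3.79 × 0.4426 = 1.678 V.

V_out ≈ 1.68 V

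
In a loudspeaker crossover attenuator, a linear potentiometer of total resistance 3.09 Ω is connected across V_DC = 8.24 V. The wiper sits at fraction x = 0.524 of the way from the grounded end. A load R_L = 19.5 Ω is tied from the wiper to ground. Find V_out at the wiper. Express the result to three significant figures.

The pot divides into 1.471 Ω above the wiper and 1.619 Ω below.
R_L loads the lower segment: effective lower R = 1.495 Ω.
V_out = 8.24 × 1.495/(1.471 + 1.495) = 4.154 V.

V_out ≈ 4.15 V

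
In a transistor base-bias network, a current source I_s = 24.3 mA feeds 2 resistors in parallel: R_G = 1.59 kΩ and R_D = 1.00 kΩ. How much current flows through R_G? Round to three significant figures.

I ≈ 9.38 mA

With just two branches, the current splits inversely with resistance.
So I = 24.3 × 1.00/2.590 = 9.382 mA.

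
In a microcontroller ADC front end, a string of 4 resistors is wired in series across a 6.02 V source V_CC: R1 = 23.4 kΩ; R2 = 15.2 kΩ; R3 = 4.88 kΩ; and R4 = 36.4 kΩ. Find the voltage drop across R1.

ΣR = 23.4 + 15.2 + 4.88 + 36.4 = 79.88 kΩ.
By the voltage-divider rule, V = 6.02 × 23.40/79.88 = 1.763 V.

V ≈ 1.76 V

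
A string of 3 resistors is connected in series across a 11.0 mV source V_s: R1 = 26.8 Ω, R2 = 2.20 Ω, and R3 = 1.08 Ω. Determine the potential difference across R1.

V ≈ 9.80 mV

Series total: ΣR = 26.8 + 2.20 + 1.08 = 30.08 Ω.
Voltage divider: V = V_s · (26.80 / 30.08) = 11.0 × 0.8910 = 9.801 mV.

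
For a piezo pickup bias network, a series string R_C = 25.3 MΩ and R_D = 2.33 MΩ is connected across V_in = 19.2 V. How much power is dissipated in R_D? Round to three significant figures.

The common current is I = 19.2/27.63 = 0.6949 µA.
V(R_D) = I·R = 1.619 V; P = V·I = 1.619 × 0.6949 = 1.125 µW.

P ≈ 1.13 µW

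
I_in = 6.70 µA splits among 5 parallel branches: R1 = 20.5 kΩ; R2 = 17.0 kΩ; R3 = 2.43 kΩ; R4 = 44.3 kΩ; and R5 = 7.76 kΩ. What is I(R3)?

Total conductance ΣG = 1/20.5 + 1/17.0 + 1/2.43 + 1/44.3 + 1/7.76 = 0.6706 (units of 1/kΩ).
Current divider: I(R3) = I_in · G_k/ΣG = 6.70 × (0.4115/0.6706) = 6.70 × 0.6137 = 4.112 µA.

I ≈ 4.11 µA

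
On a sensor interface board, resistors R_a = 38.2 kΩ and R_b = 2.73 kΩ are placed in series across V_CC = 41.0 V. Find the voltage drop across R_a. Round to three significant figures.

ΣR = 38.2 + 2.73 = 40.93 kΩ.
Voltage divider: V = V_CC · (38.20 / 40.93) = 41.0 × 0.9333 = 38.27 V.

V ≈ 38.3 V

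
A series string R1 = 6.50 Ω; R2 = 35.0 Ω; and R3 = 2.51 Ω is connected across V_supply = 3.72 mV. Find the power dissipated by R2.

Series current I = V_supply/ΣR = 3.72/44.01 = 0.08453 mA.
P(R2) = I²·R2 = (0.08453)² × 35.0 = 0.2501 µW.

P ≈ 0.250 µW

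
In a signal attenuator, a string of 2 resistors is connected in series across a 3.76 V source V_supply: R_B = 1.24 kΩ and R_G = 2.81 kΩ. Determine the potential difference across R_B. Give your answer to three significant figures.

ΣR = 1.24 + 2.81 = 4.050 kΩ.
Voltage divider: V = V_supply · (1.240 / 4.050) = 3.76 × 0.3062 = 1.151 V.

V ≈ 1.15 V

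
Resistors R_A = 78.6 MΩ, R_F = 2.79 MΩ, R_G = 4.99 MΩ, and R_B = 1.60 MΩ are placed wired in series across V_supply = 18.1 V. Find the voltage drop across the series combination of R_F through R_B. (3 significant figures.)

V ≈ 1.93 V

Series total: ΣR = 78.6 + 2.79 + 4.99 + 1.60 = 87.98 MΩ.
R_{R_F..R_B} = 2.79 + 4.99 + 1.60 = 9.380 MΩ.
V = V_supply · R/ΣR = 18.1 × 0.1066 = 1.930 V.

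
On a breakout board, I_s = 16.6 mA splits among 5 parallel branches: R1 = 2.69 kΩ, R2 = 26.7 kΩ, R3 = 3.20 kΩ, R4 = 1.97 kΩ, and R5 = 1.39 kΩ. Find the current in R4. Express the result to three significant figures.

Total conductance ΣG = 1/2.69 + 1/26.7 + 1/3.20 + 1/1.97 + 1/1.39 = 1.949 (units of 1/kΩ).
R4 takes the fraction G_k/ΣG = 0.5076/1.949 = 0.2605, so I = 16.6 × 0.2605 = 4.324 mA.

I ≈ 4.32 mA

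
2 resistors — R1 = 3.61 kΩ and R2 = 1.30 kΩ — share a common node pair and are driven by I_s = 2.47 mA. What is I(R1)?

With just two branches, the current splits inversely with resistance.
So I = 2.47 × 1.30/4.910 = 0.6540 mA.

I ≈ 0.654 mA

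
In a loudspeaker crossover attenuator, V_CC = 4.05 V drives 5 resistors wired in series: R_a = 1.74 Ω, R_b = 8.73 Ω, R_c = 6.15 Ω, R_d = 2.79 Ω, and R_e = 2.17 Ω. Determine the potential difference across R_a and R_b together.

V ≈ 1.96 V

Total series resistance ΣR = 1.74 + 8.73 + 6.15 + 2.79 + 2.17 = 21.58 Ω.
R_{R_a..R_b} = 1.74 + 8.73 = 10.47 Ω.
Voltage divider: V = V_CC · (10.47 / 21.58) = 4.05 × 0.4852 = 1.965 V.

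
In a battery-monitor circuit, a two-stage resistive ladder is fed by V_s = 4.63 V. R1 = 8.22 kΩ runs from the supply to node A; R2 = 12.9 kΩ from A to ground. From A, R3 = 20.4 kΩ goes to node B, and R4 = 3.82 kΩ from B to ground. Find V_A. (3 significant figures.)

V_A ≈ 2.34 V

The second stage (R3 + R4 = 24.22 kΩ) loads node A in parallel with R2.
Effective lower resistance at A: R2 ‖ 24.22 = 8.417 kΩ.
V_A = 4.63 × 8.417/(8.22 + 8.417) = 2.342 V.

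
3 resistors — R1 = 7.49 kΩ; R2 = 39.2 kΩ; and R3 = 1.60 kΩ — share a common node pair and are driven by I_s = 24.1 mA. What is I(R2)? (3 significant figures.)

I ≈ 0.784 mA

ΣG = 1/7.49 + 1/39.2 + 1/1.60 = 0.7840.
R2 takes the fraction G_k/ΣG = 0.02551/0.7840 = 0.03254, so I = 24.1 × 0.03254 = 0.7842 mA.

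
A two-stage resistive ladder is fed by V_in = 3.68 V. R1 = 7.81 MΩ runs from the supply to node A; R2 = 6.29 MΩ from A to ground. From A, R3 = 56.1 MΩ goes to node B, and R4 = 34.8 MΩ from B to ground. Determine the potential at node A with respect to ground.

V_A ≈ 1.58 V

The second stage (R3 + R4 = 90.90 MΩ) loads node A in parallel with R2.
Effective lower resistance at A: R2 ‖ 90.90 = 5.883 MΩ.
So V_A = 3.68 × 0.4296 = 1.581 V.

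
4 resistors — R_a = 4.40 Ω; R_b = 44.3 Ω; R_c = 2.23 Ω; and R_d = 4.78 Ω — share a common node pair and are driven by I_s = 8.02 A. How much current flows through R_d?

Conductances: ΣG = 1/4.40 + 1/44.3 + 1/2.23 + 1/4.78 = 0.9075 (1/Ω).
R_d takes the fraction G_k/ΣG = 0.2092/0.9075 = 0.2305, so I = 8.02 × 0.2305 = 1.849 A.

I ≈ 1.85 A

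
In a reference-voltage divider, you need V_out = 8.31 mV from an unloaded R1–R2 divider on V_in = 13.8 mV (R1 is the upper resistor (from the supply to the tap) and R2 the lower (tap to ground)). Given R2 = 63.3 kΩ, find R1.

Required fraction k = V_out/V_in = 0.6022.
So R1 = R2 · (V_in/V_out − 1) = 63.3 × (13.8/8.31 − 1) = 63.3 × 0.6606 = 41.82 kΩ.

R1 ≈ 41.8 kΩ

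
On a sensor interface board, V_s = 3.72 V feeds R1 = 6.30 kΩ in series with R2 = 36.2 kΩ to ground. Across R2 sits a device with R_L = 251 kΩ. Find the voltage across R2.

V_out ≈ 3.10 V

First combine the lower leg with the load: R2 ‖ R_L = 31.64 kΩ.
Then V_out = V_s · R2'/(R1 + R2') = 3.72 × 31.64/37.94 = 3.102 V.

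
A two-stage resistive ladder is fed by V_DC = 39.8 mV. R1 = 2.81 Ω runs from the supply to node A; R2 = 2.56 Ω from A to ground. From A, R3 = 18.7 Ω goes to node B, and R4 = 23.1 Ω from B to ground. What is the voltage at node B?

V_B ≈ 10.2 mV

Looking into the second stage from A: R3 + R4 = 41.80 Ω appears in parallel with R2.
R2 ‖ (R3+R4) = 2.412 Ω.
V_A = 39.8 × 2.412/(2.81 + 2.412) = 18.38 mV.
Then the unloaded second divider: V_B = V_A × R4/(R3+R4) = 18.38 × 0.5526 = 10.16 mV.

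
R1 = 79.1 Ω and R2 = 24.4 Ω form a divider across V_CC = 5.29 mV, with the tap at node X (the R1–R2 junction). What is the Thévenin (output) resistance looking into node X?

Looking into X with the source shorted: R_th = R1·R2/(R1+R2) = 79.10 × 24.4/103.5 = 18.65 Ω.

R_th ≈ 18.6 Ω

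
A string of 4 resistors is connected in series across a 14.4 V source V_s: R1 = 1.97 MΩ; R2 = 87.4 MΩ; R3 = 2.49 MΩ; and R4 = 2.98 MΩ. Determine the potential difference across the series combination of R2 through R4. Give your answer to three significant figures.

V ≈ 14.1 V

Total series resistance ΣR = 1.97 + 87.4 + 2.49 + 2.98 = 94.84 MΩ.
R_{R2..R4} = 87.4 + 2.49 + 2.98 = 92.87 MΩ.
Voltage divider: V = V_s · (92.87 / 94.84) = 14.4 × 0.9792 = 14.10 V.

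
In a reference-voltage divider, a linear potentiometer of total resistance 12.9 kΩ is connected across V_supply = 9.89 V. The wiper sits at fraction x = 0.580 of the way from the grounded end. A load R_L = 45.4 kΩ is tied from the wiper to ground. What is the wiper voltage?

Lower segment x·R_p = 7.482 kΩ; upper segment (1−x)·R_p = 5.418 kΩ.
(x·R_p) ‖ R_L = 6.423 kΩ.
V_out = 9.89 × 6.423/(5.418 + 6.423) = 5.365 V.

V_out ≈ 5.36 V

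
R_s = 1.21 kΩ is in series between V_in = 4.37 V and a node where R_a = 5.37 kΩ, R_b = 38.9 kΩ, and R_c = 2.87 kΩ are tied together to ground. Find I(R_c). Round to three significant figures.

Parallel bank: R_p = 1/(1/5.37 + 1/38.9 + 1/2.87) = 1.785 kΩ.
V_A = 4.37 × 1.785/2.995 = 2.604 V.
I(R_c) = V_A / R_c = 2.604/2.87 = 0.9074 mA.

I ≈ 0.907 mA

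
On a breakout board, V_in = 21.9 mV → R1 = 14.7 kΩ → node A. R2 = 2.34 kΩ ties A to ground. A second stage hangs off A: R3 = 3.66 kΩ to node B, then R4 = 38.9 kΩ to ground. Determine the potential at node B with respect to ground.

V_B ≈ 2.62 mV

The second stage (R3 + R4 = 42.56 kΩ) loads node A in parallel with R2.
Effective lower resistance at A: R2 ‖ 42.56 = 2.218 kΩ.
So V_A = 21.9 × 0.1311 = 2.871 mV.
Then the unloaded second divider: V_B = V_A × R4/(R3+R4) = 2.871 × 0.9140 = 2.624 mV.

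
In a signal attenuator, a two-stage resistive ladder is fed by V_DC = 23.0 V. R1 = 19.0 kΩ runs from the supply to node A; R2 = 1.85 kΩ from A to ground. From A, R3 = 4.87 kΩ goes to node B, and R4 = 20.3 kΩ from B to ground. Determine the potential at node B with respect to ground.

V_B ≈ 1.54 V

The second stage (R3 + R4 = 25.17 kΩ) loads node A in parallel with R2.
R2 ‖ (R3+R4) = 1.723 kΩ.
First divider: V_A = V_DC · 1.723/(19.0 + 1.723) = 1.913 V.
Then the unloaded second divider: V_B = V_A × R4/(R3+R4) = 1.913 × 0.8065 = 1.543 V.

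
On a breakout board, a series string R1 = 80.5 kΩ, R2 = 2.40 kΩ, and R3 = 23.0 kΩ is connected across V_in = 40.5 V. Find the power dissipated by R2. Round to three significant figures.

The common current is I = 40.5/105.9 = 0.3824 mA.
P = I²R = 0.1463 × 2.40 = 0.3510 mW.

P ≈ 0.351 mW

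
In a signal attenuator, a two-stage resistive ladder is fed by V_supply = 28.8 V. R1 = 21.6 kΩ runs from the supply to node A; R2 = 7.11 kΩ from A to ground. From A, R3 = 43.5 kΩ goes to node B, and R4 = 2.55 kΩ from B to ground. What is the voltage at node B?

V_B ≈ 0.354 V

The second stage (R3 + R4 = 46.05 kΩ) loads node A in parallel with R2.
Effective lower resistance at A: R2 ‖ 46.05 = 6.159 kΩ.
V_A = 28.8 × 6.159/(21.6 + 6.159) = 6.390 V.
Stage 2 is unloaded, so V_B = V_A · R4/(R3+R4) = 6.390 × 2.55/46.05 = 0.3538 V.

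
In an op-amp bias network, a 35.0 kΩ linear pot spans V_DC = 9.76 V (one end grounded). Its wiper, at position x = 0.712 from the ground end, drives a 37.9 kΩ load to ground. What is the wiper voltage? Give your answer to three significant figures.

V_out ≈ 5.84 V

Lower segment x·R_p = 24.92 kΩ; upper segment (1−x)·R_p = 10.08 kΩ.
R_L loads the lower segment: effective lower R = 15.03 kΩ.
Then V_out = V_DC · 15.03/(10.08 + 15.03) = 5.843 V.
(Unloaded: V_out = x·V_DC = 6.95 V.)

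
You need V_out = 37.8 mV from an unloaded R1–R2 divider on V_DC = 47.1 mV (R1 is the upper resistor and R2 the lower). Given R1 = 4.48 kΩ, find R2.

Required fraction k = V_out/V_DC = 0.8025.
So R2 = R1 · V_out/(V_DC − V_out) = 4.48 × 37.8/(47.1 − 37.8) = 4.48 × 4.065 = 18.21 kΩ.

R2 ≈ 18.2 kΩ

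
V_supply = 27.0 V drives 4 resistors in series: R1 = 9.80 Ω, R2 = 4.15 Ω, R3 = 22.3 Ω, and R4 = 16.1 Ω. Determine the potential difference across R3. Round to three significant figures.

Total series resistance ΣR = 9.80 + 4.15 + 22.3 + 16.1 = 52.35 Ω.
Voltage divider: V = V_supply · (22.30 / 52.35) = 27.0 × 0.4260 = 11.50 V.

V ≈ 11.5 V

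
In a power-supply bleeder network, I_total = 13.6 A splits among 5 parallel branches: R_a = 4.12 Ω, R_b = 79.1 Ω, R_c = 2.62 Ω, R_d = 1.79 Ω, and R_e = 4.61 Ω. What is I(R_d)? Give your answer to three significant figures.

ΣG = 1/4.12 + 1/79.1 + 1/2.62 + 1/1.79 + 1/4.61 = 1.413.
R_d takes the fraction G_k/ΣG = 0.5587/1.413 = 0.3955, so I = 13.6 × 0.3955 = 5.378 A.

I ≈ 5.38 A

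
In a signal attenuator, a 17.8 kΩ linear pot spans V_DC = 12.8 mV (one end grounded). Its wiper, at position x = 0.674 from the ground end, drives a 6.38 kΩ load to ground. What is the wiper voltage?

Split the track: R_lower = x·R_p = 12.00 kΩ, R_upper = (1−x)·R_p = 5.803 kΩ.
(x·R_p) ‖ R_L = 4.165 kΩ.
Loaded-divider output: V_out = 12.8 × 0.4178 = 5.348 mV.

V_out ≈ 5.35 mV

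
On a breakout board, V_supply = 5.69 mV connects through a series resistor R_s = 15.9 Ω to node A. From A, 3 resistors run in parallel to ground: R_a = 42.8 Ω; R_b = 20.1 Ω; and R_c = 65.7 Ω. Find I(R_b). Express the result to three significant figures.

Combine the parallel branches: R_p = (1/42.8 + 1/20.1 + 1/65.7)⁻¹ = 11.32 Ω.
V_A = 5.69 × 11.32/27.22 = 2.366 mV.
Branch current I = V_A/R_b = 2.366/20.1 = 0.1177 mA.

I ≈ 0.118 mA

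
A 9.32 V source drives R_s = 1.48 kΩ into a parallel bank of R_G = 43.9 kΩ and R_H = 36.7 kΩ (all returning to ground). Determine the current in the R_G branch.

I ≈ 0.198 mA

Combine the parallel branches: R_p = (1/43.9 + 1/36.7)⁻¹ = 19.99 kΩ.
V_A by voltage divider: V_A = 9.32 × 19.99/(1.48 + 19.99) = 8.678 V.
Branch current I = V_A/R_G = 8.678/43.9 = 0.1977 mA.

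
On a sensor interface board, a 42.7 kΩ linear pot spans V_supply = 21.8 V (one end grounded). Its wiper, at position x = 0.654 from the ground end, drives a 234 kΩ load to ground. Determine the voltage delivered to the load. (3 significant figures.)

V_out ≈ 13.7 V

Split the track: R_lower = x·R_p = 27.93 kΩ, R_upper = (1−x)·R_p = 14.77 kΩ.
Lower segment in parallel with the load: 27.93 ‖ 234 = 24.95 kΩ.
V_out = 21.8 × 24.95/(14.77 + 24.95) = 13.69 V.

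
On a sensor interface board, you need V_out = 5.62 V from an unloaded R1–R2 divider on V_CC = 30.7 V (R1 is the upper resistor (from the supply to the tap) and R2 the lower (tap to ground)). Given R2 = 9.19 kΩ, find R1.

R1 ≈ 41.0 kΩ

The divider ratio is R2/(R1+R2) = 5.62/30.7 = 0.1831.
So R1 = R2 · (V_CC/V_out − 1) = 9.19 × (30.7/5.62 − 1) = 9.19 × 4.463 = 41.01 kΩ.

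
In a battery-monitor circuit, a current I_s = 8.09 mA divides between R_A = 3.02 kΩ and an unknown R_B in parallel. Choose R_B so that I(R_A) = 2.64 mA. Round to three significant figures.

Two-branch current divider: I_A = I_s · R_B/(R_A + R_B).
With f = 0.3263, R_B = R_A · f/(1−f) = 3.02 × 0.4844 = 1.463 kΩ.

R_B ≈ 1.46 kΩ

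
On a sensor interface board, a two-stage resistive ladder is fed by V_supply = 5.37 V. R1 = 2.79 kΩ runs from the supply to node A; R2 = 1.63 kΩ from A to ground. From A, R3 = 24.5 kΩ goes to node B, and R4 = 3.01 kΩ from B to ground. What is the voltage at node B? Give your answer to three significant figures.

The second stage (R3 + R4 = 27.51 kΩ) loads node A in parallel with R2.
R2 ‖ (R3+R4) = 1.539 kΩ.
So V_A = 5.37 × 0.3555 = 1.909 V.
Then the unloaded second divider: V_B = V_A × R4/(R3+R4) = 1.909 × 0.1094 = 0.2089 V.

V_B ≈ 0.209 V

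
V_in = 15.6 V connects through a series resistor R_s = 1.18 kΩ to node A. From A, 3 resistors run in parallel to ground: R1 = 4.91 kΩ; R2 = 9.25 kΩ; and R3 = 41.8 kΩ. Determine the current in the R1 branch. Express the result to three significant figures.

I ≈ 2.28 mA

Parallel bank: R_p = 1/(1/4.91 + 1/9.25 + 1/41.8) = 2.979 kΩ.
V_A by voltage divider: V_A = 15.6 × 2.979/(1.18 + 2.979) = 11.17 V.
Branch current I = V_A/R1 = 11.17/4.91 = 2.276 mA.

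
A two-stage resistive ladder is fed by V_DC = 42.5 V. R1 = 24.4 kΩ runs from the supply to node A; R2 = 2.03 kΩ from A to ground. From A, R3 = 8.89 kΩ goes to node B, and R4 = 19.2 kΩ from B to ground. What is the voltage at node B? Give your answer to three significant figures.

V_B ≈ 2.09 V

Looking into the second stage from A: R3 + R4 = 28.09 kΩ appears in parallel with R2.
R2 ‖ (R3+R4) = 1.893 kΩ.
V_A = 42.5 × 1.893/(24.4 + 1.893) = 3.060 V.
V_B = V_A × 0.6835 = 2.092 V.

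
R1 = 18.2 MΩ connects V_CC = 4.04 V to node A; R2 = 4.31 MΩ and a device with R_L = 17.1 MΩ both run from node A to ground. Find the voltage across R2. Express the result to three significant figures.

The load sits in parallel with R2, giving an effective lower resistance R2' = R2·R_L/(R2+R_L) = 3.442 MΩ.
Then V_out = V_CC · R2'/(R1 + R2') = 4.04 × 3.442/21.64 = 0.6426 V.

V_out ≈ 0.643 V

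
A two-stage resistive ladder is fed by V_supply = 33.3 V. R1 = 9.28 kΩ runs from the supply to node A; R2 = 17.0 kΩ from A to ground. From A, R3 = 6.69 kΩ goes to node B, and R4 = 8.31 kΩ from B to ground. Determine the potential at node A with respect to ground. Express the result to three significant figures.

The second stage (R3 + R4 = 15.00 kΩ) loads node A in parallel with R2.
R2 ‖ (R3+R4) = 7.969 kΩ.
First divider: V_A = V_supply · 7.969/(9.28 + 7.969) = 15.38 V.

V_A ≈ 15.4 V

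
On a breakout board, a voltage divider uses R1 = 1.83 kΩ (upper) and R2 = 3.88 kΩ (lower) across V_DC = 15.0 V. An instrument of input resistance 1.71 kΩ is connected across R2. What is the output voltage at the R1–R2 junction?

V_out ≈ 5.90 V

The load sits in parallel with R2, giving an effective lower resistance R2' = R2·R_L/(R2+R_L) = 1.187 kΩ.
Voltage divider with the loaded lower leg: V_out = 15.0 × 1.187/(1.83 + 1.187) = 15.0 × 0.3934 = 5.901 V.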